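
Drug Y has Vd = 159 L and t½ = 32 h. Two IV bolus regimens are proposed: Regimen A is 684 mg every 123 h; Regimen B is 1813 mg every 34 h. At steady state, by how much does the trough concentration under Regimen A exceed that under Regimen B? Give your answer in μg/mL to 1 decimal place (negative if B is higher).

-10.2 μg/mL

Regimen A: f = (1/2)^(123/32) ≈ 0.0696; Cmin,ss = (684/159)·f/(1−f) ≈ 0.322 μg/mL.
Regimen B: f = (1/2)^(34/32) ≈ 0.4788; Cmin,ss = (1813/159)·f/(1−f) ≈ 10.475 μg/mL.
Difference ≈ 0.322 − 10.475 ≈ -10.153 μg/mL.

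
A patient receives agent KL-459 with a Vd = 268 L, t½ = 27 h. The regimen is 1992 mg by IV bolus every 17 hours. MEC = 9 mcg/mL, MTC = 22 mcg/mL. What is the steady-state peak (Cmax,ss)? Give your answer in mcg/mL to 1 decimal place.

21.0 mcg/mL

Over one 17-h interval, 17/27 ≈ 0.62963 half-lives elapse, leaving f ≈ 0.6463 of each dose.
Accumulation ratio R = 1/(1 − f) ≈ 1/0.3537 ≈ 2.8273.
Single-dose peak C₀ = D/Vd = 1992/268 ≈ 7.433 mcg/mL.
Steady-state peak Cmax,ss = C₀·R ≈ 7.433 × 2.8273 ≈ 21.015 mcg/mL.
Peak 21.0 mcg/mL vs MTC 22 mcg/mL: below toxic threshold.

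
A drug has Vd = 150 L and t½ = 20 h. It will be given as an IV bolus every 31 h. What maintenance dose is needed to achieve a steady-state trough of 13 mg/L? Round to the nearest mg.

τ/t½ = 31/20 ≈ 1.55, so f = (1/2)^(31/20) ≈ 0.341510.
Cmin,ss = (D/Vd)·f/(1−f), so D = Cmin,ss·Vd·(1−f)/f.
D = 13 × 150 × (1−f)/f ≈ 13 × 150 × 1.92817 ≈ 3759.93 mg.

3760 mg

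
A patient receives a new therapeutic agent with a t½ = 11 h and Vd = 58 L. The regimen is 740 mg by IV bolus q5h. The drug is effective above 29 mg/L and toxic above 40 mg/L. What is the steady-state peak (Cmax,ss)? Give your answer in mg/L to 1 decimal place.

τ/t½ = 5/11 ≈ 0.45455, so fraction remaining f = (1/2)^(5/11) ≈ 0.7297.
Accumulation ratio R = 1/(1 − f) ≈ 1/0.2703 ≈ 3.6996.
Single-dose peak C₀ = D/Vd = 740/58 ≈ 12.759 mg/L.
Steady-state peak Cmax,ss = C₀·R ≈ 12.759 × 3.6996 ≈ 47.203 mg/L.
Peak 47.2 mg/L vs MTC 40 mg/L: exceeds toxic threshold.

47.2 mg/L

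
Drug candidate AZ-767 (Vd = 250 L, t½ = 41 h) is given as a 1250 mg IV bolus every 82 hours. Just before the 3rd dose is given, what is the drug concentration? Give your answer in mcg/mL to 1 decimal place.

f = (1/2)^(τ/t½) = (1/2)^(82/41) ≈ 0.2500.
C₀ = D/Vd = 1250/250 ≈ 5.000 mcg/mL.
Before the 3rd dose, 2 doses have been given. Superposition: Cmin = C₀·(f + f²).
≈ 5.000 × (0.2500 + 0.0625) ≈ 5.000 × 0.3125 ≈ 1.562 mcg/mL.

1.6 mcg/mL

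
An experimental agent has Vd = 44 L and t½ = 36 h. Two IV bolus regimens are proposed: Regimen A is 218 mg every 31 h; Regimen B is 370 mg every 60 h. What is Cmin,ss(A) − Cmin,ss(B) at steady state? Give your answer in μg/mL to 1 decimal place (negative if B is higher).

2.2 μg/mL

Regimen A: f = (1/2)^(31/36) ≈ 0.5505; Cmin,ss = (218/44)·f/(1−f) ≈ 6.068 μg/mL.
Regimen B: f = (1/2)^(60/36) ≈ 0.3150; Cmin,ss = (370/44)·f/(1−f) ≈ 3.867 μg/mL.
Difference ≈ 6.068 − 3.867 ≈ 2.201 μg/mL.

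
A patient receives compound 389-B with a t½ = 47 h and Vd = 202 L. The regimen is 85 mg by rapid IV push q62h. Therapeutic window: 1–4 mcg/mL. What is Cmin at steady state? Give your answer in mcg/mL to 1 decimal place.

0.3 mcg/mL

k = ln2/t½ = ln2/47 ≈ 0.014748 h⁻¹; fraction remaining f = e^(−kτ) = e^(−0.014748×62) ≈ 0.4008.
Each bolus raises the concentration by D/Vd = 85/202 ≈ 0.421 mcg/mL.
Steady-state trough Cmin,ss = C₀·f/(1−f) ≈ 0.421 × 0.4008/0.5992 ≈ 0.282 mcg/mL.
Trough 0.3 mcg/mL vs MEC 1 mcg/mL: subtherapeutic.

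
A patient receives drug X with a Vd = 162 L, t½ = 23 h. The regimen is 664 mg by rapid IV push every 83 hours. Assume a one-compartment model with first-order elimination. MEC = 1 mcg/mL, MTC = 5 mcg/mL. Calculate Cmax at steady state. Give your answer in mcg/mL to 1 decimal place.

τ/t½ = 83/23 ≈ 3.6087, so fraction remaining f = (1/2)^(83/23) ≈ 0.0820.
Accumulation ratio R = 1/(1 − f) ≈ 1/0.9180 ≈ 1.0893.
Each bolus raises the concentration by D/Vd = 664/162 ≈ 4.099 mcg/mL.
Steady-state peak Cmax,ss = C₀·R ≈ 4.099 × 1.0893 ≈ 4.465 mcg/mL.
Peak 4.5 mcg/mL vs MTC 5 mcg/mL: below toxic threshold.

4.5 mcg/mL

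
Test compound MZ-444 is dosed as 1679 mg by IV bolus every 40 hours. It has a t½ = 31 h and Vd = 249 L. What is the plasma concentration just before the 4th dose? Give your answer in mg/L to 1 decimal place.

f = (1/2)^(τ/t½) = (1/2)^(40/31) ≈ 0.4089.
C₀ = D/Vd = 1679/249 ≈ 6.743 mg/L.
Before the 4th dose, 3 doses have been given. Superposition: Cmin = C₀·(f + f² + … + f^3).
≈ 6.743 × (0.4089 + 0.1672 + 0.0684) ≈ 6.743 × 0.6445 ≈ 4.346 mg/L.

4.3 mg/L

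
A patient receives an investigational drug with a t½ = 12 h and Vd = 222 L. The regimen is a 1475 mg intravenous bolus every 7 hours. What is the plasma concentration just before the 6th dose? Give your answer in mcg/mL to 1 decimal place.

11.6 mcg/mL

f = (1/2)^(τ/t½) = (1/2)^(7/12) ≈ 0.6674.
C₀ = D/Vd = 1475/222 ≈ 6.644 mcg/mL.
Before the 6th dose, 5 doses have been given. Superposition: Cmin = C₀·(f + f² + … + f^5).
≈ 6.644 × (0.6674 + 0.4454 + 0.2973 + 0.1984 + 0.1324) ≈ 6.644 × 1.7409 ≈ 11.567 mcg/mL.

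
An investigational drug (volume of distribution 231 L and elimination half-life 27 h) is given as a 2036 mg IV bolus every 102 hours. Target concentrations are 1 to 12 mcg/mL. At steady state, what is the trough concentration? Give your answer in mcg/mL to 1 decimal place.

0.7 mcg/mL

Over one 102-h interval, 102/27 ≈ 3.7778 half-lives elapse, leaving f ≈ 0.0729 of each dose.
Accumulation ratio R = 1/(1 − f) ≈ 1/0.9271 ≈ 1.0786.
Each bolus raises the concentration by D/Vd = 2036/231 ≈ 8.814 mcg/mL.
Cmax,ss = C₀/(1 − f) ≈ 8.814/0.9271 ≈ 9.507 mcg/mL.
One interval later, Cmin,ss = Cmax,ss·e^(−kτ) ≈ 9.507 × 0.0729 ≈ 0.693 mcg/mL.
Trough 0.7 mcg/mL vs MEC 1 mcg/mL: subtherapeutic.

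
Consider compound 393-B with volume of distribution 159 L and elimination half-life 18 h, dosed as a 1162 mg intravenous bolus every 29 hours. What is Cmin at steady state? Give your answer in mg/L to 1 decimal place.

3.6 mg/L

τ/t½ = 29/18 ≈ 1.6111, so fraction remaining f = (1/2)^(29/18) ≈ 0.3273.
At steady state, accumulation factor R = 1/(1 − e^(−kτ)) ≈ 1.4865.
Each bolus raises the concentration by D/Vd = 1162/159 ≈ 7.308 mg/L.
Steady-state peak Cmax,ss = C₀·R ≈ 7.308 × 1.4865 ≈ 10.863 mg/L.
Steady-state trough Cmin,ss = Cmax,ss·f ≈ 10.863 × 0.3273 ≈ 3.555 mg/L.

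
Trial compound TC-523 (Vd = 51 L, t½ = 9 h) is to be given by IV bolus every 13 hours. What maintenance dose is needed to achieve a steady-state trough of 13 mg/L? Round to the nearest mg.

τ/t½ = 13/9 ≈ 1.4444, so f = (1/2)^(13/9) ≈ 0.367434.
Cmin,ss = (D/Vd)·f/(1−f), so D = Cmin,ss·Vd·(1−f)/f.
D = 13 × 51 × (1−f)/f ≈ 13 × 51 × 1.72158 ≈ 1141.41 mg.

1141 mg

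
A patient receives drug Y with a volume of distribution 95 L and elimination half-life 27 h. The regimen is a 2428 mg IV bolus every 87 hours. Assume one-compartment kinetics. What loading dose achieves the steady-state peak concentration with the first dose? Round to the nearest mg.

f = (1/2)^(87/27) ≈ 0.107155; accumulation ratio R = 1/(1−f) ≈ 1.12002.
Loading dose to hit Cmax,ss on first dose: D_load = D_maint·R ≈ 2428 × 1.12002 ≈ 2719.41 mg.

2719 mg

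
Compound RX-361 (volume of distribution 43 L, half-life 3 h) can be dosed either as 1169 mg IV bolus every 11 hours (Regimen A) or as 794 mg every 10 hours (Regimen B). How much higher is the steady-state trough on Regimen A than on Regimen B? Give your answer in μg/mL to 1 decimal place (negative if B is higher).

Regimen A: f = (1/2)^(11/3) ≈ 0.0787; Cmin,ss = (1169/43)·f/(1−f) ≈ 2.322 μg/mL.
Regimen B: f = (1/2)^(10/3) ≈ 0.0992; Cmin,ss = (794/43)·f/(1−f) ≈ 2.033 μg/mL.
Difference ≈ 2.322 − 2.033 ≈ 0.289 μg/mL.

0.3 μg/mL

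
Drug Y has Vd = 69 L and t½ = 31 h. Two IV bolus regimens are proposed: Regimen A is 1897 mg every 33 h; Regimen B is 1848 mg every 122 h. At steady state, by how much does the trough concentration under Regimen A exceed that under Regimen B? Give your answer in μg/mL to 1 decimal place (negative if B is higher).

Regimen A: f = (1/2)^(33/31) ≈ 0.4781; Cmin,ss = (1897/69)·f/(1−f) ≈ 25.185 μg/mL.
Regimen B: f = (1/2)^(122/31) ≈ 0.0654; Cmin,ss = (1848/69)·f/(1−f) ≈ 1.874 μg/mL.
Difference ≈ 25.185 − 1.874 ≈ 23.311 μg/mL.

23.3 μg/mL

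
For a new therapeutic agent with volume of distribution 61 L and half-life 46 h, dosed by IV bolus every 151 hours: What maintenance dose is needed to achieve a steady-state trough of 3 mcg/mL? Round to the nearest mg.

1598 mg

τ/t½ = 151/46 ≈ 3.2826, so f = (1/2)^(151/46) ≈ 0.102763.
Cmin,ss = (D/Vd)·f/(1−f), so D = Cmin,ss·Vd·(1−f)/f.
D = 3 × 61 × (1−f)/f ≈ 3 × 61 × 8.73113 ≈ 1597.80 mg.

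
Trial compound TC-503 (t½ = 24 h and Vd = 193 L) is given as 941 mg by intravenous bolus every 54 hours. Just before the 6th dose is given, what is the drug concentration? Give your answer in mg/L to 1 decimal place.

f = (1/2)^(τ/t½) = (1/2)^(54/24) ≈ 0.2102.
C₀ = D/Vd = 941/193 ≈ 4.876 mg/L.
Before the 6th dose, 5 doses have been given. Superposition: Cmin = C₀·(f + f² + … + f^5).
≈ 4.876 × (0.2102 + 0.0442 + 0.0093 + 0.0020 + 0.0004) ≈ 4.876 × 0.2661 ≈ 1.298 mg/L.

1.3 mg/L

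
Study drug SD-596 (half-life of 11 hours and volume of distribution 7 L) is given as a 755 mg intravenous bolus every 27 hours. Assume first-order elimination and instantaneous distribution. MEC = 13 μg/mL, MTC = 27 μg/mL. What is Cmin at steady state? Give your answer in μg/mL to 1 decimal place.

Over one 27-h interval, 27/11 ≈ 2.4545 half-lives elapse, leaving f ≈ 0.1824 of each dose.
At steady state, accumulation factor R = 1/(1 − e^(−kτ)) ≈ 1.2231.
Each bolus raises the concentration by D/Vd = 755/7 ≈ 107.857 μg/mL.
Steady-state peak Cmax,ss = C₀·R ≈ 107.857 × 1.2231 ≈ 131.920 μg/mL.
One interval later, Cmin,ss = Cmax,ss·e^(−kτ) ≈ 131.920 × 0.1824 ≈ 24.062 μg/mL.
Trough 24.1 μg/mL vs MEC 13 μg/mL: adequate.

24.1 μg/mL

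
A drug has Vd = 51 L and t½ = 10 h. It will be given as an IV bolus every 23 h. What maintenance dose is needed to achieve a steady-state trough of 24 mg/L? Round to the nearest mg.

τ/t½ = 23/10 ≈ 2.3, so f = (1/2)^(23/10) ≈ 0.203063.
Cmin,ss = (D/Vd)·f/(1−f), so D = Cmin,ss·Vd·(1−f)/f.
D = 24 × 51 × (1−f)/f ≈ 24 × 51 × 3.92458 ≈ 4803.69 mg.

4804 mg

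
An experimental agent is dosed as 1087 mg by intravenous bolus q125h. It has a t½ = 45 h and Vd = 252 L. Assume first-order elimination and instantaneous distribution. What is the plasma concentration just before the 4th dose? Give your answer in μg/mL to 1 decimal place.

f = (1/2)^(τ/t½) = (1/2)^(125/45) ≈ 0.1458.
C₀ = D/Vd = 1087/252 ≈ 4.313 μg/mL.
Before the 4th dose, 3 doses have been given. Superposition: Cmin = C₀·(f + f² + … + f^3).
≈ 4.313 × (0.1458 + 0.0213 + 0.0031) ≈ 4.313 × 0.1702 ≈ 0.734 μg/mL.

0.7 μg/mL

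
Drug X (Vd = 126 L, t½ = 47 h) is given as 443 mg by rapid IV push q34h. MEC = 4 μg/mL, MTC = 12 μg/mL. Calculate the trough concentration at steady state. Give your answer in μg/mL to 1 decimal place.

5.4 μg/mL

Over one 34-h interval, 34/47 ≈ 0.7234 half-lives elapse, leaving f ≈ 0.6057 of each dose.
Each bolus raises the concentration by D/Vd = 443/126 ≈ 3.516 μg/mL.
Steady-state trough Cmin,ss = C₀·f/(1−f) ≈ 3.516 × 0.6057/0.3943 ≈ 5.401 μg/mL.
Trough 5.4 μg/mL vs MEC 4 μg/mL: adequate.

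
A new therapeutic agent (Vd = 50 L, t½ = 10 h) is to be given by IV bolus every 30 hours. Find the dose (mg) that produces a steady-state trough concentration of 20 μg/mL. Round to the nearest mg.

7000 mg

τ/t½ = 30/10 ≈ 3, so f = (1/2)^(30/10) ≈ 0.125000.
Cmin,ss = (D/Vd)·f/(1−f), so D = Cmin,ss·Vd·(1−f)/f.
D = 20 × 50 × (1−f)/f ≈ 20 × 50 × 7.00000 ≈ 7000.00 mg.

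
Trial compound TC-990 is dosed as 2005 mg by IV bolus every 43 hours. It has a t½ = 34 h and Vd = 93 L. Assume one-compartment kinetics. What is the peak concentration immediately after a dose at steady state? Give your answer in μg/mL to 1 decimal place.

k = ln2/t½ = ln2/34 ≈ 0.020387 h⁻¹; fraction remaining f = e^(−kτ) = e^(−0.020387×43) ≈ 0.4162.
Accumulation ratio R = 1/(1 − f) ≈ 1/0.5838 ≈ 1.7129.
Each bolus raises the concentration by D/Vd = 2005/93 ≈ 21.559 μg/mL.
Cmax,ss = C₀/(1 − f) ≈ 21.559/0.5838 ≈ 36.929 μg/mL.

36.9 μg/mL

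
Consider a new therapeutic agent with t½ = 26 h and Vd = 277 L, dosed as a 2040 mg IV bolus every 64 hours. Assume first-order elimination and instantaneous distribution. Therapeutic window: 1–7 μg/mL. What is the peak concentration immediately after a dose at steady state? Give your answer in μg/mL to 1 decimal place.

9.0 μg/mL

τ/t½ = 64/26 ≈ 2.4615, so fraction remaining f = (1/2)^(64/26) ≈ 0.1816.
At steady state, accumulation factor R = 1/(1 − e^(−kτ)) ≈ 1.2219.
Single-dose peak C₀ = D/Vd = 2040/277 ≈ 7.365 μg/mL.
Steady-state peak Cmax,ss = C₀·R ≈ 7.365 × 1.2219 ≈ 8.999 μg/mL.
Peak 9.0 μg/mL vs MTC 7 μg/mL: exceeds toxic threshold.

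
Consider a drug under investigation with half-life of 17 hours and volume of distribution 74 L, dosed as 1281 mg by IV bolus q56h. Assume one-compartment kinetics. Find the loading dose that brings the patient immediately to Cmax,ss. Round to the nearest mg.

f = (1/2)^(56/17) ≈ 0.101946; accumulation ratio R = 1/(1−f) ≈ 1.11352.
Loading dose to hit Cmax,ss on first dose: D_load = D_maint·R ≈ 1281 × 1.11352 ≈ 1426.42 mg.

1426 mg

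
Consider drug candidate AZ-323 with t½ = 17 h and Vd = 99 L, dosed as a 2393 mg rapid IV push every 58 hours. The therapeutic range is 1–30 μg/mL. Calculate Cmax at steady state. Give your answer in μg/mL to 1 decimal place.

k = ln2/t½ = ln2/17 ≈ 0.040773 h⁻¹; fraction remaining f = e^(−kτ) = e^(−0.040773×58) ≈ 0.0940.
At steady state, accumulation factor R = 1/(1 − e^(−kτ)) ≈ 1.1038.
Single-dose peak C₀ = D/Vd = 2393/99 ≈ 24.172 μg/mL.
Steady-state peak Cmax,ss = C₀·R ≈ 24.172 × 1.1038 ≈ 26.681 μg/mL.
Peak 26.7 μg/mL vs MTC 30 μg/mL: below toxic threshold.

26.7 μg/mL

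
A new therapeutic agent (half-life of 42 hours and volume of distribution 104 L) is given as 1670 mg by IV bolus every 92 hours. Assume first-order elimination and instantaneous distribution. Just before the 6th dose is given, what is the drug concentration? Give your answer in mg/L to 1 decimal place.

f = (1/2)^(τ/t½) = (1/2)^(92/42) ≈ 0.2191.
C₀ = D/Vd = 1670/104 ≈ 16.058 mg/L.
Before the 6th dose, 5 doses have been given. Superposition: Cmin = C₀·(f + f² + … + f^5).
≈ 16.058 × (0.2191 + 0.0480 + 0.0105 + 0.0023 + 0.0005) ≈ 16.058 × 0.2804 ≈ 4.503 mg/L.

4.5 mg/L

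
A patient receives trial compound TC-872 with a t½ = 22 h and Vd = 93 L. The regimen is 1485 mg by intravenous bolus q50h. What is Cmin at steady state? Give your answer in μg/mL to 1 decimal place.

τ/t½ = 50/22 ≈ 2.2727, so fraction remaining f = (1/2)^(50/22) ≈ 0.2069.
Accumulation ratio R = 1/(1 − f) ≈ 1/0.7931 ≈ 1.2609.
Single-dose peak C₀ = D/Vd = 1485/93 ≈ 15.968 μg/mL.
Cmax,ss = C₀/(1 − f) ≈ 15.968/0.7931 ≈ 20.134 μg/mL.
One interval later, Cmin,ss = Cmax,ss·e^(−kτ) ≈ 20.134 × 0.2069 ≈ 4.166 μg/mL.

4.2 μg/mL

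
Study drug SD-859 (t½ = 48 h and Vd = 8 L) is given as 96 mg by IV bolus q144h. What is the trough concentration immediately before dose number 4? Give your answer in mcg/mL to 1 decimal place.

f = (1/2)^(τ/t½) = (1/2)^(144/48) ≈ 0.1250.
C₀ = D/Vd = 96/8 ≈ 12.000 mcg/mL.
Before the 4th dose, 3 doses have been given. Superposition: Cmin = C₀·(f + f² + … + f^3).
≈ 12.000 × (0.1250 + 0.0156 + 0.0020) ≈ 12.000 × 0.1426 ≈ 1.711 mcg/mL.

1.7 mcg/mL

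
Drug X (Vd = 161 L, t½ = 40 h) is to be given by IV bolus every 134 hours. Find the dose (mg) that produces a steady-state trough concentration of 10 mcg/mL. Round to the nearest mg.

τ/t½ = 134/40 ≈ 3.35, so f = (1/2)^(134/40) ≈ 0.098073.
Cmin,ss = (D/Vd)·f/(1−f), so D = Cmin,ss·Vd·(1−f)/f.
D = 10 × 161 × (1−f)/f ≈ 10 × 161 × 9.19649 ≈ 14806.35 mg.

14806 mg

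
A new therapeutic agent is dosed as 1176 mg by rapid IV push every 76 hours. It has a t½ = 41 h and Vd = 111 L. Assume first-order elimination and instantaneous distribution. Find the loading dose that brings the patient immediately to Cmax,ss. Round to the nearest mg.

f = (1/2)^(76/41) ≈ 0.276690; accumulation ratio R = 1/(1−f) ≈ 1.38253.
Loading dose to hit Cmax,ss on first dose: D_load = D_maint·R ≈ 1176 × 1.38253 ≈ 1625.86 mg.

1626 mg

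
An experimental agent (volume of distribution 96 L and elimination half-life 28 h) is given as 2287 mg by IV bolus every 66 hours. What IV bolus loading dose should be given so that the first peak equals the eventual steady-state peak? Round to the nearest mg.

2842 mg

f = (1/2)^(66/28) ≈ 0.195177; accumulation ratio R = 1/(1−f) ≈ 1.24251.
Loading dose to hit Cmax,ss on first dose: D_load = D_maint·R ≈ 2287 × 1.24251 ≈ 2841.62 mg.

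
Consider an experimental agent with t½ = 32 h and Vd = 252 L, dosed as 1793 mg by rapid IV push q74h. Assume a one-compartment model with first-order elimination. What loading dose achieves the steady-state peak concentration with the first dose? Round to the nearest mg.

f = (1/2)^(74/32) ≈ 0.201311; accumulation ratio R = 1/(1−f) ≈ 1.25205.
Loading dose to hit Cmax,ss on first dose: D_load = D_maint·R ≈ 1793 × 1.25205 ≈ 2244.93 mg.

2245 mg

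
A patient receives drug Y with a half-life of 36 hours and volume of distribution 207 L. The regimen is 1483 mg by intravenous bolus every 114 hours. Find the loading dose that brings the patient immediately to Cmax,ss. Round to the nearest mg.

f = (1/2)^(114/36) ≈ 0.111362; accumulation ratio R = 1/(1−f) ≈ 1.12532.
Loading dose to hit Cmax,ss on first dose: D_load = D_maint·R ≈ 1483 × 1.12532 ≈ 1668.85 mg.

1669 mg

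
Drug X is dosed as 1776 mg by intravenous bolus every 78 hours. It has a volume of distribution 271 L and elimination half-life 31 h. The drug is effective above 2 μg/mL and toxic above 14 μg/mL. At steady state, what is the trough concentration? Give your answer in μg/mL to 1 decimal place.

1.4 μg/mL

k = ln2/t½ = ln2/31 ≈ 0.022360 h⁻¹; fraction remaining f = e^(−kτ) = e^(−0.022360×78) ≈ 0.1748.
Single-dose peak C₀ = D/Vd = 1776/271 ≈ 6.554 μg/mL.
Steady-state trough Cmin,ss = C₀·f/(1−f) ≈ 6.554 × 0.1748/0.8252 ≈ 1.388 μg/mL.
Trough 1.4 μg/mL vs MEC 2 μg/mL: subtherapeutic.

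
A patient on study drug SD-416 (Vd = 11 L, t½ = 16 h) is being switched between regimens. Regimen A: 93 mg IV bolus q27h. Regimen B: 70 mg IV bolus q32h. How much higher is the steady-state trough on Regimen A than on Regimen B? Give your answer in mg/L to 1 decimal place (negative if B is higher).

1.7 mg/L

Regimen A: f = (1/2)^(27/16) ≈ 0.3105; Cmin,ss = (93/11)·f/(1−f) ≈ 3.807 mg/L.
Regimen B: f = (1/2)^(32/16) ≈ 0.2500; Cmin,ss = (70/11)·f/(1−f) ≈ 2.121 mg/L.
Difference ≈ 3.807 − 2.121 ≈ 1.686 mg/L.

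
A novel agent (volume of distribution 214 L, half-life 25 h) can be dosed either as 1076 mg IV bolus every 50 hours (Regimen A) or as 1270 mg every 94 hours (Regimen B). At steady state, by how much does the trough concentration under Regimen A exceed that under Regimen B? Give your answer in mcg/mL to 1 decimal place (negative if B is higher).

Regimen A: f = (1/2)^(50/25) ≈ 0.2500; Cmin,ss = (1076/214)·f/(1−f) ≈ 1.676 mcg/mL.
Regimen B: f = (1/2)^(94/25) ≈ 0.0738; Cmin,ss = (1270/214)·f/(1−f) ≈ 0.473 mcg/mL.
Difference ≈ 1.676 − 0.473 ≈ 1.203 mcg/mL.

1.2 mcg/mL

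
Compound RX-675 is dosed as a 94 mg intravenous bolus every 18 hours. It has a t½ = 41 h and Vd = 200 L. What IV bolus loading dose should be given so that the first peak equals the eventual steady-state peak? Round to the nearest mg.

f = (1/2)^(18/41) ≈ 0.737633; accumulation ratio R = 1/(1−f) ≈ 3.81145.
Loading dose to hit Cmax,ss on first dose: D_load = D_maint·R ≈ 94 × 3.81145 ≈ 358.28 mg.

358 mg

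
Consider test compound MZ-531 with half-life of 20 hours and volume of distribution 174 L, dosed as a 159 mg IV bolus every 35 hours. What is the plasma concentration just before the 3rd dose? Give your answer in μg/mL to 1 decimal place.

0.4 μg/mL

f = (1/2)^(τ/t½) = (1/2)^(35/20) ≈ 0.2973.
C₀ = D/Vd = 159/174 ≈ 0.914 μg/mL.
Before the 3rd dose, 2 doses have been given. Superposition: Cmin = C₀·(f + f²).
≈ 0.914 × (0.2973 + 0.0884) ≈ 0.914 × 0.3857 ≈ 0.353 μg/mL.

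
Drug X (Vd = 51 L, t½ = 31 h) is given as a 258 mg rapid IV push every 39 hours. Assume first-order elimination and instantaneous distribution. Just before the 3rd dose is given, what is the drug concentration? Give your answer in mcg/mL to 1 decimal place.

3.0 mcg/mL

f = (1/2)^(τ/t½) = (1/2)^(39/31) ≈ 0.4181.
C₀ = D/Vd = 258/51 ≈ 5.059 mcg/mL.
Before the 3rd dose, 2 doses have been given. Superposition: Cmin = C₀·(f + f²).
≈ 5.059 × (0.4181 + 0.1748) ≈ 5.059 × 0.5929 ≈ 2.999 mcg/mL.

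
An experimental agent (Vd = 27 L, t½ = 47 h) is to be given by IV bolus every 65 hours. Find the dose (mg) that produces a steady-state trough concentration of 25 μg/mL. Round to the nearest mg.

1085 mg

τ/t½ = 65/47 ≈ 1.383, so f = (1/2)^(65/47) ≈ 0.383426.
Cmin,ss = (D/Vd)·f/(1−f), so D = Cmin,ss·Vd·(1−f)/f.
D = 25 × 27 × (1−f)/f ≈ 25 × 27 × 1.60807 ≈ 1085.45 mg.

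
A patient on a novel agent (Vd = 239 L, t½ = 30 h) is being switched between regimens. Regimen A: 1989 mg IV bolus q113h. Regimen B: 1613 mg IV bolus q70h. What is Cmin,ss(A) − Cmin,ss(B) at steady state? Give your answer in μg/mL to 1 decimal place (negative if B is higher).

Regimen A: f = (1/2)^(113/30) ≈ 0.0735; Cmin,ss = (1989/239)·f/(1−f) ≈ 0.660 μg/mL.
Regimen B: f = (1/2)^(70/30) ≈ 0.1984; Cmin,ss = (1613/239)·f/(1−f) ≈ 1.670 μg/mL.
Difference ≈ 0.660 − 1.670 ≈ -1.010 μg/mL.

-1.0 μg/mL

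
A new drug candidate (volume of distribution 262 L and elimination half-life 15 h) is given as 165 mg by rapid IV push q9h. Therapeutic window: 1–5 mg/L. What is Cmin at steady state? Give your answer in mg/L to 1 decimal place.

1.2 mg/L

k = ln2/t½ = ln2/15 ≈ 0.046210 h⁻¹; fraction remaining f = e^(−kτ) = e^(−0.046210×9) ≈ 0.6598.
At steady state, accumulation factor R = 1/(1 − e^(−kτ)) ≈ 2.9394.
Single-dose peak C₀ = D/Vd = 165/262 ≈ 0.630 mg/L.
Cmax,ss = C₀/(1 − f) ≈ 0.630/0.3402 ≈ 1.852 mg/L.
Steady-state trough Cmin,ss = Cmax,ss·f ≈ 1.852 × 0.6598 ≈ 1.222 mg/L.
Trough 1.2 mg/L vs MEC 1 mg/L: adequate.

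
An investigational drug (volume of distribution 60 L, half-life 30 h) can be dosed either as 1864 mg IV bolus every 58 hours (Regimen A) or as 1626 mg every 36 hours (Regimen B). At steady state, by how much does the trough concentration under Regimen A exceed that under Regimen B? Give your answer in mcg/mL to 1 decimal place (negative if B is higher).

Regimen A: f = (1/2)^(58/30) ≈ 0.2618; Cmin,ss = (1864/60)·f/(1−f) ≈ 11.018 mcg/mL.
Regimen B: f = (1/2)^(36/30) ≈ 0.4353; Cmin,ss = (1626/60)·f/(1−f) ≈ 20.890 mcg/mL.
Difference ≈ 11.018 − 20.890 ≈ -9.872 mcg/mL.

-9.9 mcg/mL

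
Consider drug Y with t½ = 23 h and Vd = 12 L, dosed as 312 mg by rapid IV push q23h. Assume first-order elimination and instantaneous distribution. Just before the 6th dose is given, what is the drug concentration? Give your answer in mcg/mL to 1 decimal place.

25.2 mcg/mL

f = (1/2)^(τ/t½) = (1/2)^(23/23) ≈ 0.5000.
C₀ = D/Vd = 312/12 ≈ 26.000 mcg/mL.
Before the 6th dose, 5 doses have been given. Superposition: Cmin = C₀·(f + f² + … + f^5).
≈ 26.000 × (0.5000 + 0.2500 + 0.1250 + 0.0625 + 0.0313) ≈ 26.000 × 0.9688 ≈ 25.189 mcg/mL.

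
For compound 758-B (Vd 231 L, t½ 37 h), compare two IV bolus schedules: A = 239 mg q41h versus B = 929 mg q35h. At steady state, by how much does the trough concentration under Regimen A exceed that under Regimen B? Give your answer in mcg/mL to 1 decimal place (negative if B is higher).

Regimen A: f = (1/2)^(41/37) ≈ 0.4639; Cmin,ss = (239/231)·f/(1−f) ≈ 0.895 mcg/mL.
Regimen B: f = (1/2)^(35/37) ≈ 0.5191; Cmin,ss = (929/231)·f/(1−f) ≈ 4.341 mcg/mL.
Difference ≈ 0.895 − 4.341 ≈ -3.446 mcg/mL.

-3.4 mcg/mL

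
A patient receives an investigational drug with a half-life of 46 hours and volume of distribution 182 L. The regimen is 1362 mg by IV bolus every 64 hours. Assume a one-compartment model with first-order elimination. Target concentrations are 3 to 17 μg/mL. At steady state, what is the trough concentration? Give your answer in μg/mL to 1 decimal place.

4.6 μg/mL

τ/t½ = 64/46 ≈ 1.3913, so fraction remaining f = (1/2)^(64/46) ≈ 0.3812.
Each bolus raises the concentration by D/Vd = 1362/182 ≈ 7.484 μg/mL.
Steady-state trough Cmin,ss = C₀·f/(1−f) ≈ 7.484 × 0.3812/0.6188 ≈ 4.610 μg/mL.
Trough 4.6 μg/mL vs MEC 3 μg/mL: adequate.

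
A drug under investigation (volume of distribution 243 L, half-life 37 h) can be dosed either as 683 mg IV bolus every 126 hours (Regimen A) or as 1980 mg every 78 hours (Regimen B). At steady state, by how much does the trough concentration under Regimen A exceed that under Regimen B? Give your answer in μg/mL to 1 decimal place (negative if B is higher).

Regimen A: f = (1/2)^(126/37) ≈ 0.0944; Cmin,ss = (683/243)·f/(1−f) ≈ 0.293 μg/mL.
Regimen B: f = (1/2)^(78/37) ≈ 0.2320; Cmin,ss = (1980/243)·f/(1−f) ≈ 2.461 μg/mL.
Difference ≈ 0.293 − 2.461 ≈ -2.168 μg/mL.

-2.2 μg/mL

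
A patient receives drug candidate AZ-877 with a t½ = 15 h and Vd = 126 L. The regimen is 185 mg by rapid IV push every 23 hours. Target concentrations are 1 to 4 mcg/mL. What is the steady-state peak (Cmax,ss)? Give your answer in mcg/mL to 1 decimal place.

2.2 mcg/mL

Over one 23-h interval, 23/15 ≈ 1.5333 half-lives elapse, leaving f ≈ 0.3455 of each dose.
Accumulation ratio R = 1/(1 − f) ≈ 1/0.6545 ≈ 1.5279.
Single-dose peak C₀ = D/Vd = 185/126 ≈ 1.468 mcg/mL.
Steady-state peak Cmax,ss = C₀·R ≈ 1.468 × 1.5279 ≈ 2.243 mcg/mL.
Peak 2.2 mcg/mL vs MTC 4 mcg/mL: below toxic threshold.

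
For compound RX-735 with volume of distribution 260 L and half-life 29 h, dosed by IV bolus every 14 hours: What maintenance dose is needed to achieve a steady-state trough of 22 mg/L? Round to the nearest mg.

τ/t½ = 14/29 ≈ 0.48276, so f = (1/2)^(14/29) ≈ 0.715608.
Cmin,ss = (D/Vd)·f/(1−f), so D = Cmin,ss·Vd·(1−f)/f.
D = 22 × 260 × (1−f)/f ≈ 22 × 260 × 0.39741 ≈ 2273.19 mg.

2273 mg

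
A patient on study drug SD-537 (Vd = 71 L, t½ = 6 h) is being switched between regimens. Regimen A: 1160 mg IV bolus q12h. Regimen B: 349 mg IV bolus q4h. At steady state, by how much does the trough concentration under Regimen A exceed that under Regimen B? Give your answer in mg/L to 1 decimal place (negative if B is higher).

-2.9 mg/L

Regimen A: f = (1/2)^(12/6) ≈ 0.2500; Cmin,ss = (1160/71)·f/(1−f) ≈ 5.446 mg/L.
Regimen B: f = (1/2)^(4/6) ≈ 0.6300; Cmin,ss = (349/71)·f/(1−f) ≈ 8.370 mg/L.
Difference ≈ 5.446 − 8.370 ≈ -2.924 mg/L.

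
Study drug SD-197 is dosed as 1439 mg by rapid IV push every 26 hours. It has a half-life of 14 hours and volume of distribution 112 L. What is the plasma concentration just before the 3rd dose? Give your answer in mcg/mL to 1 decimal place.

f = (1/2)^(τ/t½) = (1/2)^(26/14) ≈ 0.2760.
C₀ = D/Vd = 1439/112 ≈ 12.848 mcg/mL.
Before the 3rd dose, 2 doses have been given. Superposition: Cmin = C₀·(f + f²).
≈ 12.848 × (0.2760 + 0.0762) ≈ 12.848 × 0.3522 ≈ 4.525 mcg/mL.

4.5 mcg/mL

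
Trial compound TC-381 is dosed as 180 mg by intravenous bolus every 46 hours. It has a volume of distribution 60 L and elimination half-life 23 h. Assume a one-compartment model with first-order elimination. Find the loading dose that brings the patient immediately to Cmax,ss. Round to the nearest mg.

240 mg

f = (1/2)^(46/23) ≈ 0.250000; accumulation ratio R = 1/(1−f) ≈ 1.33333.
Loading dose to hit Cmax,ss on first dose: D_load = D_maint·R ≈ 180 × 1.33333 ≈ 240.00 mg.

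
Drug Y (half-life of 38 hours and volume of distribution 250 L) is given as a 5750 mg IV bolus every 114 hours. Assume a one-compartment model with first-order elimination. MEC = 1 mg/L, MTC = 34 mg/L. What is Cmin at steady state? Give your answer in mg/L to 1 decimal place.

3.3 mg/L

The dosing interval is 3 half-lives, so f = 2^(−3) = 0.125.
Accumulation ratio R = 1/(1 − f) = 1/0.875 = 8/7.
Single-dose peak C₀ = D/Vd = 5750/250 = 23 mg/L.
Steady-state peak Cmax,ss = C₀·R = 23 × 8/7 ≈ 26.286 mg/L.
Steady-state trough Cmin,ss = Cmax,ss·f ≈ 26.286 × 0.125 ≈ 3.286 mg/L.
Trough 3.3 mg/L vs MEC 1 mg/L: adequate.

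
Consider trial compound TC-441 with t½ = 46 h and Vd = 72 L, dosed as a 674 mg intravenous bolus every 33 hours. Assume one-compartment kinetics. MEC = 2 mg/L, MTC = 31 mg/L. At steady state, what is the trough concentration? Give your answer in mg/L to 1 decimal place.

Over one 33-h interval, 33/46 ≈ 0.71739 half-lives elapse, leaving f ≈ 0.6082 of each dose.
Single-dose peak C₀ = D/Vd = 674/72 ≈ 9.361 mg/L.
Steady-state trough Cmin,ss = C₀·f/(1−f) ≈ 9.361 × 0.6082/0.3918 ≈ 14.531 mg/L.
Trough 14.5 mg/L vs MEC 2 mg/L: adequate.

14.5 mg/L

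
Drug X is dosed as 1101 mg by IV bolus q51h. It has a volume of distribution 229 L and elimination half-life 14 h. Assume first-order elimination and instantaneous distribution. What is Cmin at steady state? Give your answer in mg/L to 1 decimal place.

0.4 mg/L

τ/t½ = 51/14 ≈ 3.6429, so fraction remaining f = (1/2)^(51/14) ≈ 0.0801.
Accumulation ratio R = 1/(1 − f) ≈ 1/0.9199 ≈ 1.0871.
Each bolus raises the concentration by D/Vd = 1101/229 ≈ 4.808 mg/L.
Cmax,ss = C₀/(1 − f) ≈ 4.808/0.9199 ≈ 5.227 mg/L.
Steady-state trough Cmin,ss = Cmax,ss·f ≈ 5.227 × 0.0801 ≈ 0.419 mg/L.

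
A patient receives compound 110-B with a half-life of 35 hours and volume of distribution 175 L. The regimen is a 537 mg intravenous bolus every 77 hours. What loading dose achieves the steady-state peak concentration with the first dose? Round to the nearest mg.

686 mg

f = (1/2)^(77/35) ≈ 0.217638; accumulation ratio R = 1/(1−f) ≈ 1.27818.
Loading dose to hit Cmax,ss on first dose: D_load = D_maint·R ≈ 537 × 1.27818 ≈ 686.38 mg.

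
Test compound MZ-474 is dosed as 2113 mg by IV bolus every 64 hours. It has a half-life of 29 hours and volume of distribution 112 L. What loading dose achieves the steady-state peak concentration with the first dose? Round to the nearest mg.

2697 mg

f = (1/2)^(64/29) ≈ 0.216600; accumulation ratio R = 1/(1−f) ≈ 1.27649.
Loading dose to hit Cmax,ss on first dose: D_load = D_maint·R ≈ 2113 × 1.27649 ≈ 2697.22 mg.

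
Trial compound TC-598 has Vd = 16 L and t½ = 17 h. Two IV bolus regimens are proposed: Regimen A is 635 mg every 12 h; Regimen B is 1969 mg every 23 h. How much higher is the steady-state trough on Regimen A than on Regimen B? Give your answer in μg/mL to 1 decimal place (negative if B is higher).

Regimen A: f = (1/2)^(12/17) ≈ 0.6131; Cmin,ss = (635/16)·f/(1−f) ≈ 62.891 μg/mL.
Regimen B: f = (1/2)^(23/17) ≈ 0.3915; Cmin,ss = (1969/16)·f/(1−f) ≈ 79.177 μg/mL.
Difference ≈ 62.891 − 79.177 ≈ -16.286 μg/mL.

-16.3 μg/mL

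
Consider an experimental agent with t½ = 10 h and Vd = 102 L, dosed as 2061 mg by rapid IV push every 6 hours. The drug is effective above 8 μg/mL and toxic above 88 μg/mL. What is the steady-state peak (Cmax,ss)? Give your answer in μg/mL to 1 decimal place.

59.4 μg/mL

k = ln2/t½ = ln2/10 ≈ 0.069315 h⁻¹; fraction remaining f = e^(−kτ) = e^(−0.069315×6) ≈ 0.6598.
Accumulation ratio R = 1/(1 − f) ≈ 1/0.3402 ≈ 2.9394.
Each bolus raises the concentration by D/Vd = 2061/102 ≈ 20.206 μg/mL.
Steady-state peak Cmax,ss = C₀·R ≈ 20.206 × 2.9394 ≈ 59.394 μg/mL.
Peak 59.4 μg/mL vs MTC 88 μg/mL: below toxic threshold.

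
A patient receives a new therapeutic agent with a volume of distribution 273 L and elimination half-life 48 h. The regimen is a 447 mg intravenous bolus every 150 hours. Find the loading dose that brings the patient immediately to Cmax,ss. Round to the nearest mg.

505 mg

f = (1/2)^(150/48) ≈ 0.114626; accumulation ratio R = 1/(1−f) ≈ 1.12947.
Loading dose to hit Cmax,ss on first dose: D_load = D_maint·R ≈ 447 × 1.12947 ≈ 504.87 mg.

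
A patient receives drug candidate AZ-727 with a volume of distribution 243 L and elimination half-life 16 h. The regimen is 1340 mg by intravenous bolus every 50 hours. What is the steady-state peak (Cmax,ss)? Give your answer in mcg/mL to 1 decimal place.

Over one 50-h interval, 50/16 ≈ 3.125 half-lives elapse, leaving f ≈ 0.1146 of each dose.
At steady state, accumulation factor R = 1/(1 − e^(−kτ)) ≈ 1.1294.
Each bolus raises the concentration by D/Vd = 1340/243 ≈ 5.514 mcg/mL.
Cmax,ss = C₀/(1 − f) ≈ 5.514/0.8854 ≈ 6.228 mcg/mL.

6.2 mcg/mL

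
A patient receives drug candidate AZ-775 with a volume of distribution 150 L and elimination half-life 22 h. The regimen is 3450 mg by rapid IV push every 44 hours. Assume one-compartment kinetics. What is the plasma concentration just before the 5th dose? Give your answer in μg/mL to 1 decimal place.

7.6 μg/mL

f = (1/2)^(τ/t½) = (1/2)^(44/22) ≈ 0.2500.
C₀ = D/Vd = 3450/150 ≈ 23.000 μg/mL.
Before the 5th dose, 4 doses have been given. Superposition: Cmin = C₀·(f + f² + … + f^4).
≈ 23.000 × (0.2500 + 0.0625 + 0.0156 + 0.0039) ≈ 23.000 × 0.3320 ≈ 7.636 μg/mL.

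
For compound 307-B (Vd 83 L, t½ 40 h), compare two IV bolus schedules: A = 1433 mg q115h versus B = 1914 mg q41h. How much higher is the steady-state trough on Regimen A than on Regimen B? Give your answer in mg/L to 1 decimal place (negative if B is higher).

-19.6 mg/L

Regimen A: f = (1/2)^(115/40) ≈ 0.1363; Cmin,ss = (1433/83)·f/(1−f) ≈ 2.725 mg/L.
Regimen B: f = (1/2)^(41/40) ≈ 0.4914; Cmin,ss = (1914/83)·f/(1−f) ≈ 22.280 mg/L.
Difference ≈ 2.725 − 22.280 ≈ -19.555 mg/L.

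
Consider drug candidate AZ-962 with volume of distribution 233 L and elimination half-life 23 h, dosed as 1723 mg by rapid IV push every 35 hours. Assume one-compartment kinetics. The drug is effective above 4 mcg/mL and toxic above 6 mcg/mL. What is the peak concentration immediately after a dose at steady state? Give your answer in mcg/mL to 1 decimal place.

11.3 mcg/mL

τ/t½ = 35/23 ≈ 1.5217, so fraction remaining f = (1/2)^(35/23) ≈ 0.3483.
At steady state, accumulation factor R = 1/(1 − e^(−kτ)) ≈ 1.5344.
Single-dose peak C₀ = D/Vd = 1723/233 ≈ 7.395 mcg/mL.
Cmax,ss = C₀/(1 − f) ≈ 7.395/0.6517 ≈ 11.347 mcg/mL.
Peak 11.3 mcg/mL vs MTC 6 mcg/mL: exceeds toxic threshold.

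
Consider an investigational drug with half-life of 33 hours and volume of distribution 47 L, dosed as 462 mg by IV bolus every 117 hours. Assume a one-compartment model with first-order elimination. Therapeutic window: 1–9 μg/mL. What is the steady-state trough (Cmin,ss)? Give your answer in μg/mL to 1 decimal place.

0.9 μg/mL

Over one 117-h interval, 117/33 ≈ 3.5455 half-lives elapse, leaving f ≈ 0.0856 of each dose.
At steady state, accumulation factor R = 1/(1 − e^(−kτ)) ≈ 1.0936.
Each bolus raises the concentration by D/Vd = 462/47 ≈ 9.830 μg/mL.
Cmax,ss = C₀/(1 − f) ≈ 9.830/0.9144 ≈ 10.750 μg/mL.
One interval later, Cmin,ss = Cmax,ss·e^(−kτ) ≈ 10.750 × 0.0856 ≈ 0.920 μg/mL.
Trough 0.9 μg/mL vs MEC 1 μg/mL: subtherapeutic.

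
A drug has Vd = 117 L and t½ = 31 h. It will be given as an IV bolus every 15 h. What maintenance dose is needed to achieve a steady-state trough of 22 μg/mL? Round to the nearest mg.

τ/t½ = 15/31 ≈ 0.48387, so f = (1/2)^(15/31) ≈ 0.715056.
Cmin,ss = (D/Vd)·f/(1−f), so D = Cmin,ss·Vd·(1−f)/f.
D = 22 × 117 × (1−f)/f ≈ 22 × 117 × 0.39849 ≈ 1025.71 mg.

1026 mg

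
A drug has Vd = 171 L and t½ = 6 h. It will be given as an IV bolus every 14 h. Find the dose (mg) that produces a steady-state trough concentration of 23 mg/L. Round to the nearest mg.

15888 mg

τ/t½ = 14/6 ≈ 2.3333, so f = (1/2)^(14/6) ≈ 0.198425.
Cmin,ss = (D/Vd)·f/(1−f), so D = Cmin,ss·Vd·(1−f)/f.
D = 23 × 171 × (1−f)/f ≈ 23 × 171 × 4.03969 ≈ 15888.10 mg.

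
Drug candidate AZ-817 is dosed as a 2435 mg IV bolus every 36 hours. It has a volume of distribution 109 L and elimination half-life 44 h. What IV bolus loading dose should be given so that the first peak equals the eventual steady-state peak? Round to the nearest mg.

5626 mg

f = (1/2)^(36/44) ≈ 0.567156; accumulation ratio R = 1/(1−f) ≈ 2.31030.
Loading dose to hit Cmax,ss on first dose: D_load = D_maint·R ≈ 2435 × 2.31030 ≈ 5625.58 mg.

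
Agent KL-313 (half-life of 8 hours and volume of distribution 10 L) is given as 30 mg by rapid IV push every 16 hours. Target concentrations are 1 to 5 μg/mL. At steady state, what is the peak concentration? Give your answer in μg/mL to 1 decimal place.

4.0 μg/mL

The dosing interval is 2 half-lives, so f = 2^(−2) = 0.25.
At steady state, R = 1/(1 − 0.25) = 4/3.
Single-dose peak C₀ = D/Vd = 30/10 = 3 μg/mL.
Steady-state peak Cmax,ss = C₀·R = 3 × 4/3 ≈ 4.000 μg/mL.
Peak 4.0 μg/mL vs MTC 5 μg/mL: below toxic threshold.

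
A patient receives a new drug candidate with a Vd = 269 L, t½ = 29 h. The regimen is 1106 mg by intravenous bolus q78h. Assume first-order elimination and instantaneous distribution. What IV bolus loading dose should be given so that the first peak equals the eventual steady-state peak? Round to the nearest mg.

1309 mg

f = (1/2)^(78/29) ≈ 0.155001; accumulation ratio R = 1/(1−f) ≈ 1.18343.
Loading dose to hit Cmax,ss on first dose: D_load = D_maint·R ≈ 1106 × 1.18343 ≈ 1308.87 mg.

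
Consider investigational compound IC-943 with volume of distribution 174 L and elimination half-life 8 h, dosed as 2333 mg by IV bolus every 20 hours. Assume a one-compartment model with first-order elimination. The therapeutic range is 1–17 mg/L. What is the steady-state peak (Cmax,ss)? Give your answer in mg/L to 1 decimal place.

16.3 mg/L

k = ln2/t½ = ln2/8 ≈ 0.086643 h⁻¹; fraction remaining f = e^(−kτ) = e^(−0.086643×20) ≈ 0.1768.
Accumulation ratio R = 1/(1 − f) ≈ 1/0.8232 ≈ 1.2148.
Each bolus raises the concentration by D/Vd = 2333/174 ≈ 13.408 mg/L.
Steady-state peak Cmax,ss = C₀·R ≈ 13.408 × 1.2148 ≈ 16.288 mg/L.
Peak 16.3 mg/L vs MTC 17 mg/L: below toxic threshold.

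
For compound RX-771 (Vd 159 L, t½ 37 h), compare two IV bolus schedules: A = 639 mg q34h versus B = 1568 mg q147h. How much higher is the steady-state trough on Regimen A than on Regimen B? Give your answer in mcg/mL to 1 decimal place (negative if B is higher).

Regimen A: f = (1/2)^(34/37) ≈ 0.5289; Cmin,ss = (639/159)·f/(1−f) ≈ 4.512 mcg/mL.
Regimen B: f = (1/2)^(147/37) ≈ 0.0637; Cmin,ss = (1568/159)·f/(1−f) ≈ 0.671 mcg/mL.
Difference ≈ 4.512 − 0.671 ≈ 3.841 mcg/mL.

3.8 mcg/mL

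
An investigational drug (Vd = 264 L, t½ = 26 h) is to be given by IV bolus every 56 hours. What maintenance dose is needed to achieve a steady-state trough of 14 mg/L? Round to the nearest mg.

12752 mg

τ/t½ = 56/26 ≈ 2.1538, so f = (1/2)^(56/26) ≈ 0.224713.
Cmin,ss = (D/Vd)·f/(1−f), so D = Cmin,ss·Vd·(1−f)/f.
D = 14 × 264 × (1−f)/f ≈ 14 × 264 × 3.45012 ≈ 12751.64 mg.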